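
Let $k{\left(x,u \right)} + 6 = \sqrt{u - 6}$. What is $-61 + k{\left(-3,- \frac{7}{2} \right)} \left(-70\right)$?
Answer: $359 - 35 i \sqrt{38} \approx 359.0 - 215.75 i$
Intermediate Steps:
$k{\left(x,u \right)} = -6 + \sqrt{-6 + u}$ ($k{\left(x,u \right)} = -6 + \sqrt{u - 6} = -6 + \sqrt{-6 + u}$)
$-61 + k{\left(-3,- \frac{7}{2} \right)} \left(-70\right) = -61 + \left(-6 + \sqrt{-6 - \frac{7}{2}}\right) \left(-70\right) = -61 + \left(-6 + \sqrt{- \frac{19}{2}}\right) \left(-70\right) = -61 + \left(-6 + \frac{i \sqrt{38}}{2}\right) \left(-70\right) = -61 + \left(420 - 35 i \sqrt{38}\right) = 359 - 35 i \sqrt{38}$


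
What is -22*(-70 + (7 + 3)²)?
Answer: -660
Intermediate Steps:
-22*(-70 + (7 + 3)²) = -22*(-70 + 10²) = -22*(-70 + 100) = -22*30 = -660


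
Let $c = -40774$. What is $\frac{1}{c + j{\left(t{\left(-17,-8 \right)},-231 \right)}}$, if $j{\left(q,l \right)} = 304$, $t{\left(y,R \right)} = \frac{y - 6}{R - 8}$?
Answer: $- \frac{1}{40470} \approx -2.471 \cdot 10^{-5}$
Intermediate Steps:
$t{\left(y,R \right)} = \frac{-6 + y}{-8 + R}$
$\frac{1}{c + j{\left(t{\left(-17,-8 \right)},-231 \right)}} = \frac{1}{-40774 + 304} = \frac{1}{-40470} = - \frac{1}{40470}$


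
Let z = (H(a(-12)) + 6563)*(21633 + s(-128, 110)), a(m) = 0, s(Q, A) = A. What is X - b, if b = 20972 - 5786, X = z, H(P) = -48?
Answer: 141640459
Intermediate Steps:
z = 141655645 (z = (-48 + 6563)*(21633 + 110) = 6515*21743 = 141655645)
X = 141655645
b = 15186
X - b = 141655645 - 1*15186 = 141655645 - 15186 = 141640459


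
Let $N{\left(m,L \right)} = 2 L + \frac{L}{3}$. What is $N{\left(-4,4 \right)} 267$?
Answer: $2492$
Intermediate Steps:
$N{\left(m,L \right)} = \frac{7 L}{3}$ ($N{\left(m,L \right)} = 2 L + L \frac{1}{3} = 2 L + \frac{L}{3} = \frac{7 L}{3}$)
$N{\left(-4,4 \right)} 267 = \frac{7}{3} \cdot 4 \cdot 267 = \frac{28}{3} \cdot 267 = 2492$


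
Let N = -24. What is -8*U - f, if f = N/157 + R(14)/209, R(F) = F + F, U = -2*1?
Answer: 525628/32813 ≈ 16.019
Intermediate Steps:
U = -2
R(F) = 2*F
f = -620/32813 (f = -24/157 + (2*14)/209 = -24*1/157 + 28*(1/209) = -24/157 + 28/209 = -620/32813 ≈ -0.018895)
-8*U - f = -8*(-2) - 1*(-620/32813) = 16 + 620/32813 = 525628/32813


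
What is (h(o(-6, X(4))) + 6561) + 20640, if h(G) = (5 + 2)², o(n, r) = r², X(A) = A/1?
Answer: 27250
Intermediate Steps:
X(A) = A (X(A) = A*1 = A)
h(G) = 49 (h(G) = 7² = 49)
(h(o(-6, X(4))) + 6561) + 20640 = (49 + 6561) + 20640 = 6610 + 20640 = 27250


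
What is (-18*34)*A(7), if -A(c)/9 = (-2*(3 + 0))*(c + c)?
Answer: -462672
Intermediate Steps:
A(c) = 108*c (A(c) = -9*(-2*(3 + 0))*(c + c) = -9*(-2*3)*2*c = -(-54)*2*c = -(-108)*c = 108*c)
(-18*34)*A(7) = (-18*34)*(108*7) = -612*756 = -462672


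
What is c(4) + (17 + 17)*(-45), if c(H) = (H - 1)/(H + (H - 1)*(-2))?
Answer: -3063/2 ≈ -1531.5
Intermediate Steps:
c(H) = (-1 + H)/(2 - H) (c(H) = (-1 + H)/(H + (-1 + H)*(-2)) = (-1 + H)/(H + (2 - 2*H)) = (-1 + H)/(2 - H))
c(4) + (17 + 17)*(-45) = (1 - 1*4)/(-2 + 4) + (17 + 17)*(-45) = (1 - 4)/2 + 34*(-45) = (1/2)*(-3) - 1530 = -3/2 - 1530 = -3063/2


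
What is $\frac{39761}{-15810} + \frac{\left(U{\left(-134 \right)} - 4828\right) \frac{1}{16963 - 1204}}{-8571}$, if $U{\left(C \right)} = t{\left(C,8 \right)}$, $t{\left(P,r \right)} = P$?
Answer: $- \frac{35101014953}{13957273530} \approx -2.5149$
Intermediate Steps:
$U{\left(C \right)} = C$
$\frac{39761}{-15810} + \frac{\left(U{\left(-134 \right)} - 4828\right) \frac{1}{16963 - 1204}}{-8571} = \frac{39761}{-15810} + \frac{\left(-134 - 4828\right) \frac{1}{16963 - 1204}}{-8571} = 39761 \left(- \frac{1}{15810}\right) + - \frac{4962}{15759} \left(- \frac{1}{8571}\right) = - \frac{39761}{15810} + \left(-4962\right) \frac{1}{15759} \left(- \frac{1}{8571}\right) = - \frac{39761}{15810} - - \frac{1654}{45023463} = - \frac{39761}{15810} + \frac{1654}{45023463} = - \frac{35101014953}{13957273530}$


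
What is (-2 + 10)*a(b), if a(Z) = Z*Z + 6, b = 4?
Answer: 176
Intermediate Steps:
a(Z) = 6 + Z² (a(Z) = Z² + 6 = 6 + Z²)
(-2 + 10)*a(b) = (-2 + 10)*(6 + 4²) = 8*(6 + 16) = 8*22 = 176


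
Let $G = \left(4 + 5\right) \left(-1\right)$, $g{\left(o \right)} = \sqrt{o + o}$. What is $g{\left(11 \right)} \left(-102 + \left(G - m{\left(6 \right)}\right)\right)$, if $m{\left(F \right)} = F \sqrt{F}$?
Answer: $- 111 \sqrt{22} - 12 \sqrt{33} \approx -589.57$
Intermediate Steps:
$g{\left(o \right)} = \sqrt{2} \sqrt{o}$ ($g{\left(o \right)} = \sqrt{2 o} = \sqrt{2} \sqrt{o}$)
$m{\left(F \right)} = F^{\frac{3}{2}}$
$G = -9$ ($G = 9 \left(-1\right) = -9$)
$g{\left(11 \right)} \left(-102 + \left(G - m{\left(6 \right)}\right)\right) = \sqrt{2} \sqrt{11} \left(-102 - \left(9 + 6^{\frac{3}{2}}\right)\right) = \sqrt{22} \left(-102 - \left(9 + 6 \sqrt{6}\right)\right) = \sqrt{22} \left(-111 - 6 \sqrt{6}\right)$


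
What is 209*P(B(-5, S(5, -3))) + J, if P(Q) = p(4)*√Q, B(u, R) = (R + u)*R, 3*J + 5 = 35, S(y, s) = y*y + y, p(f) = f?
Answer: 10 + 4180*√30 ≈ 22905.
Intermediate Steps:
S(y, s) = y + y² (S(y, s) = y² + y = y + y²)
J = 10 (J = -5/3 + (⅓)*35 = -5/3 + 35/3 = 10)
B(u, R) = R*(R + u)
P(Q) = 4*√Q
209*P(B(-5, S(5, -3))) + J = 209*(4*√((5*(1 + 5))*(5*(1 + 5) - 5))) + 10 = 209*(4*√((5*6)*(5*6 - 5))) + 10 = 209*(4*√(30*(30 - 5))) + 10 = 209*(4*√(30*25)) + 10 = 209*(4*√750) + 10 = 209*(4*(5*√30)) + 10 = 209*(20*√30) + 10 = 4180*√30 + 10 = 10 + 4180*√30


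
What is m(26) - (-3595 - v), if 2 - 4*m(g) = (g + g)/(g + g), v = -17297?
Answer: -54807/4 ≈ -13702.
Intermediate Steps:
m(g) = ¼ (m(g) = ½ - (g + g)/(4*(g + g)) = ½ - 2*g/(4*(2*g)) = ½ - 2*g*1/(2*g)/4 = ½ - ¼*1 = ½ - ¼ = ¼)
m(26) - (-3595 - v) = ¼ - (-3595 - 1*(-17297)) = ¼ - (-3595 + 17297) = ¼ - 1*13702 = ¼ - 13702 = -54807/4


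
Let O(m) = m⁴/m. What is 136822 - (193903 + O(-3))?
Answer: -57054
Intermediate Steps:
O(m) = m³
136822 - (193903 + O(-3)) = 136822 - (193903 + (-3)³) = 136822 - (193903 - 27) = 136822 - 1*193876 = 136822 - 193876 = -57054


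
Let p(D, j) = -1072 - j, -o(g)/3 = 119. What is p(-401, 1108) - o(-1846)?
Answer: -1823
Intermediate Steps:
o(g) = -357 (o(g) = -3*119 = -357)
p(-401, 1108) - o(-1846) = (-1072 - 1*1108) - 1*(-357) = (-1072 - 1108) + 357 = -2180 + 357 = -1823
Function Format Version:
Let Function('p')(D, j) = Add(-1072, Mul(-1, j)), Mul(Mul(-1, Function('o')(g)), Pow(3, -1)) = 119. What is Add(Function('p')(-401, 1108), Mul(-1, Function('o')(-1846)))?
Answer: -1823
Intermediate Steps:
Function('o')(g) = -357 (Function('o')(g) = Mul(-3, 119) = -357)
Add(Function('p')(-401, 1108), Mul(-1, Function('o')(-1846))) = Add(Add(-1072, Mul(-1, 1108)), Mul(-1, -357)) = Add(Add(-1072, -1108), 357) = Add(-2180, 357) = -1823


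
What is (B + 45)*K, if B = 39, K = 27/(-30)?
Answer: -378/5 ≈ -75.600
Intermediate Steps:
K = -9/10 (K = 27*(-1/30) = -9/10 ≈ -0.90000)
(B + 45)*K = (39 + 45)*(-9/10) = 84*(-9/10) = -378/5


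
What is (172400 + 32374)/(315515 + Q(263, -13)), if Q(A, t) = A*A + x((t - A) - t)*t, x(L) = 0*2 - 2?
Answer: 102387/192355 ≈ 0.53228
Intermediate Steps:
x(L) = -2 (x(L) = 0 - 2 = -2)
Q(A, t) = A² - 2*t (Q(A, t) = A*A - 2*t = A² - 2*t)
(172400 + 32374)/(315515 + Q(263, -13)) = (172400 + 32374)/(315515 + (263² - 2*(-13))) = 204774/(315515 + (69169 + 26)) = 204774/(315515 + 69195) = 204774/384710 = 204774*(1/384710) = 102387/192355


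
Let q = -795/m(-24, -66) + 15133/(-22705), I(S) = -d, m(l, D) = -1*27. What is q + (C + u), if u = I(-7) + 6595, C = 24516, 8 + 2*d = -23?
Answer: 12732850541/408690 ≈ 31155.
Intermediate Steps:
d = -31/2 (d = -4 + (1/2)*(-23) = -4 - 23/2 = -31/2 ≈ -15.500)
m(l, D) = -27
I(S) = 31/2 (I(S) = -1*(-31/2) = 31/2)
u = 13221/2 (u = 31/2 + 6595 = 13221/2 ≈ 6610.5)
q = 5880628/204345 (q = -795/(-27) + 15133/(-22705) = -795*(-1/27) + 15133*(-1/22705) = 265/9 - 15133/22705 = 5880628/204345 ≈ 28.778)
q + (C + u) = 5880628/204345 + (24516 + 13221/2) = 5880628/204345 + 62253/2 = 12732850541/408690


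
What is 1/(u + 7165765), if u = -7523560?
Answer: -1/357795 ≈ -2.7949e-6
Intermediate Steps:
1/(u + 7165765) = 1/(-7523560 + 7165765) = 1/(-357795) = -1/357795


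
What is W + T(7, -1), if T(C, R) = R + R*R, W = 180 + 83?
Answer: 263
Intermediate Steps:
W = 263
T(C, R) = R + R**2
W + T(7, -1) = 263 - (1 - 1) = 263 - 1*0 = 263 + 0 = 263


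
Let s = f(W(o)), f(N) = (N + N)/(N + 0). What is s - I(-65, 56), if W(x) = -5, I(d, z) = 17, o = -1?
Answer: -15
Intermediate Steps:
f(N) = 2 (f(N) = (2*N)/N = 2)
s = 2
s - I(-65, 56) = 2 - 1*17 = 2 - 17 = -15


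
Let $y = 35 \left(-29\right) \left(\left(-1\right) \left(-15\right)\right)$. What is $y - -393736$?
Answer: $378511$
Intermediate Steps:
$y = -15225$ ($y = \left(-1015\right) 15 = -15225$)
$y - -393736 = -15225 - -393736 = -15225 + 393736 = 378511$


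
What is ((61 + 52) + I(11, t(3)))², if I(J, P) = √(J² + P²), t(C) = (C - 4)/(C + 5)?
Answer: (904 + √7745)²/64 ≈ 15376.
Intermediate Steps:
t(C) = (-4 + C)/(5 + C)
((61 + 52) + I(11, t(3)))² = ((61 + 52) + √(11² + ((-4 + 3)/(5 + 3))²))² = (113 + √(121 + (-1/8)²))² = (113 + √(121 + ((⅛)*(-1))²))² = (113 + √(121 + (-⅛)²))² = (113 + √(121 + 1/64))² = (113 + √(7745/64))² = (113 + √7745/8)²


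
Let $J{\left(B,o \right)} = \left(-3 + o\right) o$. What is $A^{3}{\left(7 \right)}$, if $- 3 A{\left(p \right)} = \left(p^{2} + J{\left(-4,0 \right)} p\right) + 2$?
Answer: $-4913$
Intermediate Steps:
$J{\left(B,o \right)} = o \left(-3 + o\right)$
$A{\left(p \right)} = - \frac{2}{3} - \frac{p^{2}}{3}$ ($A{\left(p \right)} = - \frac{\left(p^{2} + 0 \left(-3 + 0\right) p\right) + 2}{3} = - \frac{\left(p^{2} + 0 \left(-3\right) p\right) + 2}{3} = - \frac{\left(p^{2} + 0 p\right) + 2}{3} = - \frac{\left(p^{2} + 0\right) + 2}{3} = - \frac{p^{2} + 2}{3} = - \frac{2 + p^{2}}{3} = - \frac{2}{3} - \frac{p^{2}}{3}$)
$A^{3}{\left(7 \right)} = \left(- \frac{2}{3} - \frac{7^{2}}{3}\right)^{3} = \left(- \frac{2}{3} - \frac{49}{3}\right)^{3} = \left(-17\right)^{3} = -4913$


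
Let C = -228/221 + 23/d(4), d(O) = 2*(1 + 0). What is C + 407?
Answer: 184521/442 ≈ 417.47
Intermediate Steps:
d(O) = 2 (d(O) = 2*1 = 2)
C = 4627/442 (C = -228/221 + 23/2 = 4627/442 ≈ 10.468)
C + 407 = 4627/442 + 407 = 184521/442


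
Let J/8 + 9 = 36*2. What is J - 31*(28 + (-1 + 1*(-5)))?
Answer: -178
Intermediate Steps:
J = 504 (J = -72 + 8*(36*2) = -72 + 8*72 = -72 + 576 = 504)
J - 31*(28 + (-1 + 1*(-5))) = 504 - 31*(28 + (-1 + 1*(-5))) = 504 - 31*(28 + (-1 - 5)) = 504 - 31*(28 - 6) = 504 - 31*22 = 504 - 682 = -178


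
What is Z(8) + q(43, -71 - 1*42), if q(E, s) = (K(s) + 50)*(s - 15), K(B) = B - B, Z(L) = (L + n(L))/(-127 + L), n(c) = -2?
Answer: -761606/119 ≈ -6400.0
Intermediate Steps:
Z(L) = (-2 + L)/(-127 + L) (Z(L) = (L - 2)/(-127 + L) = (-2 + L)/(-127 + L))
K(B) = 0
q(E, s) = -750 + 50*s (q(E, s) = (0 + 50)*(s - 15) = 50*(-15 + s) = -750 + 50*s)
Z(8) + q(43, -71 - 1*42) = (-2 + 8)/(-127 + 8) + (-750 + 50*(-71 - 1*42)) = 6/(-119) + (-750 + 50*(-71 - 42)) = -1/119*6 + (-750 + 50*(-113)) = -6/119 + (-750 - 5650) = -6/119 - 6400 = -761606/119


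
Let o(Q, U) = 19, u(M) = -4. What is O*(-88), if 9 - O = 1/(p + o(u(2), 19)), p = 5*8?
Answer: -46640/59 ≈ -790.51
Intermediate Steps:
p = 40
O = 530/59 (O = 9 - 1/(40 + 19) = 9 - 1/59 = 530/59 ≈ 8.9830)
O*(-88) = (530/59)*(-88) = -46640/59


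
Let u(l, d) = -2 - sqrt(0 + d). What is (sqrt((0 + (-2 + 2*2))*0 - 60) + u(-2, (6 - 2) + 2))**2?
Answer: (2 + sqrt(6) - 2*I*sqrt(15))**2 ≈ -40.202 - 68.931*I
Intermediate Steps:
u(l, d) = -2 - sqrt(d)
(sqrt((0 + (-2 + 2*2))*0 - 60) + u(-2, (6 - 2) + 2))**2 = (sqrt((0 + (-2 + 2*2))*0 - 60) + (-2 - sqrt((6 - 2) + 2)))**2 = (sqrt((0 + (-2 + 4))*0 - 60) + (-2 - sqrt(4 + 2)))**2 = (sqrt((0 + 2)*0 - 60) + (-2 - sqrt(6)))**2 = (sqrt(2*0 - 60) + (-2 - sqrt(6)))**2 = (sqrt(0 - 60) + (-2 - sqrt(6)))**2 = (sqrt(-60) + (-2 - sqrt(6)))**2 = (2*I*sqrt(15) + (-2 - sqrt(6)))**2 = (-2 - sqrt(6) + 2*I*sqrt(15))**2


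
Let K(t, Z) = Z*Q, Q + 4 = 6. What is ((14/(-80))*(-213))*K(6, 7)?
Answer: 10437/20 ≈ 521.85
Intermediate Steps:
Q = 2 (Q = -4 + 6 = 2)
K(t, Z) = 2*Z (K(t, Z) = Z*2 = 2*Z)
((14/(-80))*(-213))*K(6, 7) = ((14/(-80))*(-213))*(2*7) = ((14*(-1/80))*(-213))*14 = -7/40*(-213)*14 = (1491/40)*14 = 10437/20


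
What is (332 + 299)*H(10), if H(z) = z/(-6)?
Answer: -3155/3 ≈ -1051.7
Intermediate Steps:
H(z) = -z/6 (H(z) = z*(-1/6) = -z/6)
(332 + 299)*H(10) = (332 + 299)*(-1/6*10) = 631*(-5/3) = -3155/3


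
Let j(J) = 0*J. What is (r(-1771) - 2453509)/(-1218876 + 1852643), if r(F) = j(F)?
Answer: -2453509/633767 ≈ -3.8713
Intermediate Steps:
j(J) = 0
r(F) = 0
(r(-1771) - 2453509)/(-1218876 + 1852643) = (0 - 2453509)/(-1218876 + 1852643) = -2453509/633767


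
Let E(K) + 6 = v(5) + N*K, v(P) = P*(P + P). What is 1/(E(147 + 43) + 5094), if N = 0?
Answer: 1/5138 ≈ 0.00019463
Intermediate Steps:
v(P) = 2*P² (v(P) = P*(2*P) = 2*P²)
E(K) = 44 (E(K) = -6 + (2*5² + 0*K) = -6 + (2*25 + 0) = -6 + (50 + 0) = -6 + 50 = 44)
1/(E(147 + 43) + 5094) = 1/(44 + 5094) = 1/5138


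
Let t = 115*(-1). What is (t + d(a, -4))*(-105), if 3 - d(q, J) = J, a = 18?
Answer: 11340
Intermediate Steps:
d(q, J) = 3 - J
t = -115
(t + d(a, -4))*(-105) = (-115 + (3 - 1*(-4)))*(-105) = (-115 + (3 + 4))*(-105) = (-115 + 7)*(-105) = -108*(-105) = 11340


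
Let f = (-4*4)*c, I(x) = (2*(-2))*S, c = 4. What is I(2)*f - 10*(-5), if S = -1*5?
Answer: -1230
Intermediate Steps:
S = -5
I(x) = 20 (I(x) = (2*(-2))*(-5) = -4*(-5) = 20)
f = -64 (f = -4*4*4 = -16*4 = -64)
I(2)*f - 10*(-5) = 20*(-64) - 10*(-5) = -1280 + 50 = -1230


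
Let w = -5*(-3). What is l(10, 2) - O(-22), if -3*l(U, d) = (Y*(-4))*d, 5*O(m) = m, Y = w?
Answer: 222/5 ≈ 44.400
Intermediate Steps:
w = 15
Y = 15
O(m) = m/5
l(U, d) = 20*d (l(U, d) = -15*(-4)*d/3 = -(-20)*d = 20*d)
l(10, 2) - O(-22) = 20*2 - (-22)/5 = 40 - 1*(-22/5) = 40 + 22/5 = 222/5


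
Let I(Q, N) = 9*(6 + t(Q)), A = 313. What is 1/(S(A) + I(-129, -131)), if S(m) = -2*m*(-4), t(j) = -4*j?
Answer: 1/7202 ≈ 0.00013885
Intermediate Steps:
I(Q, N) = 54 - 36*Q (I(Q, N) = 9*(6 - 4*Q) = 54 - 36*Q)
S(m) = 8*m
1/(S(A) + I(-129, -131)) = 1/(8*313 + (54 - 36*(-129))) = 1/(2504 + (54 + 4644)) = 1/(2504 + 4698) = 1/7202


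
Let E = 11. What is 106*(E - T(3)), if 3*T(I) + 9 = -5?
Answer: 4982/3 ≈ 1660.7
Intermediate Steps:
T(I) = -14/3 (T(I) = -3 + (1/3)*(-5) = -3 - 5/3 = -14/3)
106*(E - T(3)) = 106*(11 - 1*(-14/3)) = 106*(11 + 14/3) = 106*(47/3) = 4982/3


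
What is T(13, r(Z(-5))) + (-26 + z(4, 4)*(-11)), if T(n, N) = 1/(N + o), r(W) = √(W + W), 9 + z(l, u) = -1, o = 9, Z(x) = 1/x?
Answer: 34233/407 - I*√10/407 ≈ 84.111 - 0.0077697*I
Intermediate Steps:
z(l, u) = -10 (z(l, u) = -9 - 1 = -10)
r(W) = √2*√W (r(W) = √(2*W) = √2*√W)
T(n, N) = 1/(9 + N) (T(n, N) = 1/(N + 9) = 1/(9 + N))
T(13, r(Z(-5))) + (-26 + z(4, 4)*(-11)) = 1/(9 + √2*√(1/(-5))) + (-26 - 10*(-11)) = 1/(9 + √2*√(-⅕)) + (-26 + 110) = 1/(9 + √2*(I*√5/5)) + 84 = 1/(9 + I*√10/5) + 84 = 84 + 1/(9 + I*√10/5)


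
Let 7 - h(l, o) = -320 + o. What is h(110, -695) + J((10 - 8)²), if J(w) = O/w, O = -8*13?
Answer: 996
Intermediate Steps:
h(l, o) = 327 - o (h(l, o) = 7 - (-320 + o) = 7 + (320 - o) = 327 - o)
O = -104
J(w) = -104/w
h(110, -695) + J((10 - 8)²) = (327 - 1*(-695)) - 104/(10 - 8)² = (327 + 695) - 104/(2²) = 1022 - 104/4 = 1022 - 104*¼ = 1022 - 26 = 996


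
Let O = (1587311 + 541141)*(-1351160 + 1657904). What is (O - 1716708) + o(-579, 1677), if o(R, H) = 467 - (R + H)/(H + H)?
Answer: 364964483702090/559 ≈ 6.5289e+11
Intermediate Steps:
O = 652889880288 (O = 2128452*306744 = 652889880288)
o(R, H) = 467 - (H + R)/(2*H)
(O - 1716708) + o(-579, 1677) = (652889880288 - 1716708) + (½)*(-1*(-579) + 933*1677)/1677 = 652888163580 + (½)*(1/1677)*(579 + 1564641) = 652888163580 + (½)*(1/1677)*1565220 = 652888163580 + 260870/559 = 364964483702090/559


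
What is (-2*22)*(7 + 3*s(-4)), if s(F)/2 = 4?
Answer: -1364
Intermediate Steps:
s(F) = 8 (s(F) = 2*4 = 8)
(-2*22)*(7 + 3*s(-4)) = (-2*22)*(7 + 3*8) = -44*(7 + 24) = -44*31 = -1364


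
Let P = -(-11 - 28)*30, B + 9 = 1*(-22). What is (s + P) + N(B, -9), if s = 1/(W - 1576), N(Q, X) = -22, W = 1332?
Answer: 280111/244 ≈ 1148.0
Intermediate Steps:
B = -31 (B = -9 + 1*(-22) = -9 - 22 = -31)
s = -1/244 (s = 1/(1332 - 1576) = 1/(-244) = -1/244 ≈ -0.0040984)
P = 1170 (P = -(-39)*30 = -1*(-1170) = 1170)
(s + P) + N(B, -9) = (-1/244 + 1170) - 22 = 285479/244 - 22 = 280111/244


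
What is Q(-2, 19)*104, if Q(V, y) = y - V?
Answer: 2184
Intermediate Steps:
Q(-2, 19)*104 = (19 - 1*(-2))*104 = (19 + 2)*104 = 21*104 = 2184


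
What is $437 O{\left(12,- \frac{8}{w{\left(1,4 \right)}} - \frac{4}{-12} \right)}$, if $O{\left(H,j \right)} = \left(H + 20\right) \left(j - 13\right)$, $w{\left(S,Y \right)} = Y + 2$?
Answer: $-195776$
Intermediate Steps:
$w{\left(S,Y \right)} = 2 + Y$
$O{\left(H,j \right)} = \left(-13 + j\right) \left(20 + H\right)$ ($O{\left(H,j \right)} = \left(20 + H\right) \left(-13 + j\right) = \left(-13 + j\right) \left(20 + H\right)$)
$437 O{\left(12,- \frac{8}{w{\left(1,4 \right)}} - \frac{4}{-12} \right)} = 437 \left(-260 - 156 + 20 \left(- \frac{8}{2 + 4} - \frac{4}{-12}\right) + 12 \left(- \frac{8}{2 + 4} - \frac{4}{-12}\right)\right) = 437 \left(-260 - 156 + 20 \left(- \frac{8}{6} - - \frac{1}{3}\right) + 12 \left(- \frac{8}{6} - - \frac{1}{3}\right)\right) = 437 \left(-260 - 156 + 20 \left(\left(-8\right) \frac{1}{6} + \frac{1}{3}\right) + 12 \left(\left(-8\right) \frac{1}{6} + \frac{1}{3}\right)\right) = 437 \left(-260 - 156 + 20 \left(- \frac{4}{3} + \frac{1}{3}\right) + 12 \left(- \frac{4}{3} + \frac{1}{3}\right)\right) = 437 \left(-260 - 156 + 20 \left(-1\right) + 12 \left(-1\right)\right) = 437 \left(-260 - 156 - 20 - 12\right) = 437 \left(-448\right) = -195776$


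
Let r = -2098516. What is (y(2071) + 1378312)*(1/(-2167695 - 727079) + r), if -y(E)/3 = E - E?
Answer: -4186436321470905060/1447387 ≈ -2.8924e+12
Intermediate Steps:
y(E) = 0 (y(E) = -3*(E - E) = -3*0 = 0)
(y(2071) + 1378312)*(1/(-2167695 - 727079) + r) = (0 + 1378312)*(1/(-2167695 - 727079) - 2098516) = 1378312*(1/(-2894774) - 2098516) = 1378312*(-1/2894774 - 2098516) = 1378312*(-6074729555385/2894774) = -4186436321470905060/1447387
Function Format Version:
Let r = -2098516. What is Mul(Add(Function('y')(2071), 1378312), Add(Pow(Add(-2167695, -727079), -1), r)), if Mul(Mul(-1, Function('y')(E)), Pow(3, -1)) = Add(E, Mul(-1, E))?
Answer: Rational(-4186436321470905060, 1447387) ≈ -2.8924e+12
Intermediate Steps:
Function('y')(E) = 0 (Function('y')(E) = Mul(-3, Add(E, Mul(-1, E))) = Mul(-3, 0) = 0)
Mul(Add(Function('y')(2071), 1378312), Add(Pow(Add(-2167695, -727079), -1), r)) = Mul(Add(0, 1378312), Add(Pow(Add(-2167695, -727079), -1), -2098516)) = Mul(1378312, Add(Pow(-2894774, -1), -2098516)) = Mul(1378312, Add(Rational(-1, 2894774), -2098516)) = Mul(1378312, Rational(-6074729555385, 2894774)) = Rational(-4186436321470905060, 1447387)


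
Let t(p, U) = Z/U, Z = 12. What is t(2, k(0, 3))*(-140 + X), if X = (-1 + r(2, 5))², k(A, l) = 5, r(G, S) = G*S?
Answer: -708/5 ≈ -141.60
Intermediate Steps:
X = 81 (X = (-1 + 2*5)² = (-1 + 10)² = 9² = 81)
t(p, U) = 12/U
t(2, k(0, 3))*(-140 + X) = (12/5)*(-140 + 81) = (12*(⅕))*(-59) = (12/5)*(-59) = -708/5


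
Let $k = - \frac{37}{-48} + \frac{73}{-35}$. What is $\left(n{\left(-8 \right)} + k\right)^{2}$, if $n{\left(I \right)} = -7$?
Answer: $\frac{195132961}{2822400} \approx 69.137$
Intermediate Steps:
$k = - \frac{2209}{1680}$ ($k = \left(-37\right) \left(- \frac{1}{48}\right) + 73 \left(- \frac{1}{35}\right) = \frac{37}{48} - \frac{73}{35} = - \frac{2209}{1680} \approx -1.3149$)
$\left(n{\left(-8 \right)} + k\right)^{2} = \left(-7 - \frac{2209}{1680}\right)^{2} = \left(- \frac{13969}{1680}\right)^{2} = \frac{195132961}{2822400}$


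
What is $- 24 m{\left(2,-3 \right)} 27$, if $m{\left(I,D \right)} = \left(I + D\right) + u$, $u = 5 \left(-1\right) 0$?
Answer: $648$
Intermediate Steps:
$u = 0$ ($u = \left(-5\right) 0 = 0$)
$m{\left(I,D \right)} = D + I$ ($m{\left(I,D \right)} = \left(I + D\right) + 0 = \left(D + I\right) + 0 = D + I$)
$- 24 m{\left(2,-3 \right)} 27 = - 24 \left(-3 + 2\right) 27 = \left(-24\right) \left(-1\right) 27 = 24 \cdot 27 = 648$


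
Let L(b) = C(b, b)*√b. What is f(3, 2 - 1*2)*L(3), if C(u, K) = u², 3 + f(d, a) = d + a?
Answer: 0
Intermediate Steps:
f(d, a) = -3 + a + d (f(d, a) = -3 + (d + a) = -3 + (a + d) = -3 + a + d)
L(b) = b^(5/2) (L(b) = b²*√b = b^(5/2))
f(3, 2 - 1*2)*L(3) = (-3 + (2 - 1*2) + 3)*3^(5/2) = (-3 + (2 - 2) + 3)*(9*√3) = (-3 + 0 + 3)*(9*√3) = 0*(9*√3) = 0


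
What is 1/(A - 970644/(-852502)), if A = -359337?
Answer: -426251/153167270265 ≈ -2.7829e-6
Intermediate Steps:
1/(A - 970644/(-852502)) = 1/(-359337 - 970644/(-852502)) = 1/(-359337 - 970644*(-1/852502)) = 1/(-359337 + 485322/426251) = 1/(-153167270265/426251) = -426251/153167270265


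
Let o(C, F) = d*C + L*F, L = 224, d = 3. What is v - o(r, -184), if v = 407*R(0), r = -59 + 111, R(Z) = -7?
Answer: 38211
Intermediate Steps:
r = 52
o(C, F) = 3*C + 224*F
v = -2849 (v = 407*(-7) = -2849)
v - o(r, -184) = -2849 - (3*52 + 224*(-184)) = -2849 - (156 - 41216) = -2849 - 1*(-41060) = -2849 + 41060 = 38211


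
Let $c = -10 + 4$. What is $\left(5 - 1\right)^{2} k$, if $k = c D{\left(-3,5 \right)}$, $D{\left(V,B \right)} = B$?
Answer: $-480$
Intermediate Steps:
$c = -6$
$k = -30$ ($k = \left(-6\right) 5 = -30$)
$\left(5 - 1\right)^{2} k = \left(5 - 1\right)^{2} \left(-30\right) = 4^{2} \left(-30\right) = 16 \left(-30\right) = -480$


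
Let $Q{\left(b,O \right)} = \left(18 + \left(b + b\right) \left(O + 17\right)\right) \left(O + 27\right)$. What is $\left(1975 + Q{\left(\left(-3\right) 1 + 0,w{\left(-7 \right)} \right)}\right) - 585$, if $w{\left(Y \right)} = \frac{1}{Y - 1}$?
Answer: $- \frac{27115}{32} \approx -847.34$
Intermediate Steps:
$w{\left(Y \right)} = \frac{1}{-1 + Y}$
$Q{\left(b,O \right)} = \left(18 + 2 b \left(17 + O\right)\right) \left(27 + O\right)$
$\left(1975 + Q{\left(\left(-3\right) 1 + 0,w{\left(-7 \right)} \right)}\right) - 585 = \left(1975 + \left(486 + \frac{18}{-1 - 7} + 918 \left(\left(-3\right) 1 + 0\right) + 2 \left(\left(-3\right) 1 + 0\right) \left(\frac{1}{-1 - 7}\right)^{2} + \frac{88 \left(\left(-3\right) 1 + 0\right)}{-1 - 7}\right)\right) - 585 = \left(1975 + \left(486 + \frac{18}{-8} + 918 \left(-3 + 0\right) + 2 \left(-3 + 0\right) \left(\frac{1}{-8}\right)^{2} + \frac{88 \left(-3 + 0\right)}{-8}\right)\right) - 585 = \left(1975 + \left(486 + 18 \left(- \frac{1}{8}\right) + 918 \left(-3\right) + 2 \left(-3\right) \left(- \frac{1}{8}\right)^{2} + 88 \left(- \frac{1}{8}\right) \left(-3\right)\right)\right) - 585 = \left(1975 + \left(486 - \frac{9}{4} - 2754 + 2 \left(-3\right) \frac{1}{64} + 33\right)\right) - 585 = \left(1975 - \frac{71595}{32}\right) - 585 = - \frac{8395}{32} - 585 = - \frac{27115}{32}$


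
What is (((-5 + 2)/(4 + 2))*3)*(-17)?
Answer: 51/2 ≈ 25.500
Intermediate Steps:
(((-5 + 2)/(4 + 2))*3)*(-17) = (-3/6*3)*(-17) = (-3*1/6*3)*(-17) = -1/2*3*(-17) = -3/2*(-17) = 51/2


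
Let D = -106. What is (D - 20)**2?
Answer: 15876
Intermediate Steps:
(D - 20)**2 = (-106 - 20)**2 = (-126)**2 = 15876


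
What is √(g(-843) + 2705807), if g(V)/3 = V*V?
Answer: √4837754 ≈ 2199.5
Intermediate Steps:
g(V) = 3*V² (g(V) = 3*(V*V) = 3*V²)
√(g(-843) + 2705807) = √(3*(-843)² + 2705807) = √(3*710649 + 2705807) = √(2131947 + 2705807) = √4837754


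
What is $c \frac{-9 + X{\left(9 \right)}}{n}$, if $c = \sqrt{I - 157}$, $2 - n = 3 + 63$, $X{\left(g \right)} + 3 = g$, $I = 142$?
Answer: $\frac{3 i \sqrt{15}}{64} \approx 0.18155 i$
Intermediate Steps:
$X{\left(g \right)} = -3 + g$
$n = -64$ ($n = 2 - \left(3 + 63\right) = 2 - 66 = -64$)
$c = i \sqrt{15}$ ($c = \sqrt{142 - 157} = \sqrt{-15} = i \sqrt{15} \approx 3.873 i$)
$c \frac{-9 + X{\left(9 \right)}}{n} = i \sqrt{15} \frac{-9 + \left(-3 + 9\right)}{-64} = i \sqrt{15} \left(-9 + 6\right) \left(- \frac{1}{64}\right) = i \sqrt{15} \left(\left(-3\right) \left(- \frac{1}{64}\right)\right) = i \sqrt{15} \cdot \frac{3}{64} = \frac{3 i \sqrt{15}}{64}$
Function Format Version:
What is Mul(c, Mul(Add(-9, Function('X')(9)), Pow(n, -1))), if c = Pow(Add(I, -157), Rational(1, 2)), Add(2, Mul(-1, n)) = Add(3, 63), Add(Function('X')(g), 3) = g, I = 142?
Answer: Mul(Rational(3, 64), I, Pow(15, Rational(1, 2))) ≈ Mul(0.18155, I)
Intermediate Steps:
Function('X')(g) = Add(-3, g)
n = -64 (n = Add(2, Mul(-1, Add(3, 63))) = Add(2, Mul(-1, 66)) = Add(2, -66) = -64)
c = Mul(I, Pow(15, Rational(1, 2))) (c = Pow(Add(142, -157), Rational(1, 2)) = Pow(-15, Rational(1, 2)) = Mul(I, Pow(15, Rational(1, 2))) ≈ Mul(3.8730, I))
Mul(c, Mul(Add(-9, Function('X')(9)), Pow(n, -1))) = Mul(Mul(I, Pow(15, Rational(1, 2))), Mul(Add(-9, Add(-3, 9)), Pow(-64, -1))) = Mul(Mul(I, Pow(15, Rational(1, 2))), Mul(Add(-9, 6), Rational(-1, 64))) = Mul(Mul(I, Pow(15, Rational(1, 2))), Mul(-3, Rational(-1, 64))) = Mul(Mul(I, Pow(15, Rational(1, 2))), Rational(3, 64)) = Mul(Rational(3, 64), I, Pow(15, Rational(1, 2)))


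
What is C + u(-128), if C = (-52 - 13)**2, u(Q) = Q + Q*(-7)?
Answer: 4993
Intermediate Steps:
u(Q) = -6*Q (u(Q) = Q - 7*Q = -6*Q)
C = 4225 (C = (-65)**2 = 4225)
C + u(-128) = 4225 - 6*(-128) = 4225 + 768 = 4993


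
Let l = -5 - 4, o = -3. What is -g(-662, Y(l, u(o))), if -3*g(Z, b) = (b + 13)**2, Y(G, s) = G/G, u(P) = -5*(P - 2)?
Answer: 196/3 ≈ 65.333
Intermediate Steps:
l = -9
u(P) = 10 - 5*P (u(P) = -5*(-2 + P) = 10 - 5*P)
Y(G, s) = 1
g(Z, b) = -(13 + b)**2/3 (g(Z, b) = -(b + 13)**2/3 = -(13 + b)**2/3)
-g(-662, Y(l, u(o))) = -(-1)*(13 + 1)**2/3 = -(-1)*14**2/3 = -(-1)*196/3 = -1*(-196/3) = 196/3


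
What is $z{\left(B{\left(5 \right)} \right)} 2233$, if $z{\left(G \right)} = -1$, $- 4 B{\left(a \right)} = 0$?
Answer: $-2233$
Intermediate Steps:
$B{\left(a \right)} = 0$ ($B{\left(a \right)} = \left(- \frac{1}{4}\right) 0 = 0$)
$z{\left(B{\left(5 \right)} \right)} 2233 = \left(-1\right) 2233 = -2233$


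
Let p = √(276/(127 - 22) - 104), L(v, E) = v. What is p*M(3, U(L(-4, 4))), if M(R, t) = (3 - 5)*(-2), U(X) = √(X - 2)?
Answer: 8*I*√31045/35 ≈ 40.273*I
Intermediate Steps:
U(X) = √(-2 + X)
M(R, t) = 4 (M(R, t) = -2*(-2) = 4)
p = 2*I*√31045/35 (p = √(276/105 - 104) = √(276*(1/105) - 104) = √(92/35 - 104) = √(-3548/35) = 2*I*√31045/35 ≈ 10.068*I)
p*M(3, U(L(-4, 4))) = (2*I*√31045/35)*4 = 8*I*√31045/35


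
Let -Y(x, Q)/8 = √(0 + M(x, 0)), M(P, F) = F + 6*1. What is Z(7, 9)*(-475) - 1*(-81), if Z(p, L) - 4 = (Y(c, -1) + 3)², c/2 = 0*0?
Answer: -188494 + 22800*√6 ≈ -1.3265e+5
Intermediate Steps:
M(P, F) = 6 + F (M(P, F) = F + 6 = 6 + F)
c = 0 (c = 2*(0*0) = 2*0 = 0)
Y(x, Q) = -8*√6 (Y(x, Q) = -8*√(0 + (6 + 0)) = -8*√(0 + 6) = -8*√6)
Z(p, L) = 4 + (3 - 8*√6)² (Z(p, L) = 4 + (-8*√6 + 3)² = 4 + (3 - 8*√6)²)
Z(7, 9)*(-475) - 1*(-81) = (397 - 48*√6)*(-475) - 1*(-81) = (-188575 + 22800*√6) + 81 = -188494 + 22800*√6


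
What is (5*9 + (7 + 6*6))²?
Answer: 7744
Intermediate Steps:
(5*9 + (7 + 6*6))² = (45 + (7 + 36))² = (45 + 43)² = 88² = 7744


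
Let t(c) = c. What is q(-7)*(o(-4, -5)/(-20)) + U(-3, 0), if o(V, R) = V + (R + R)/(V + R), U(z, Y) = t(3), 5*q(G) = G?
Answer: 1259/450 ≈ 2.7978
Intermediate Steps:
q(G) = G/5
U(z, Y) = 3
o(V, R) = V + 2*R/(R + V) (o(V, R) = V + (2*R)/(R + V) = V + 2*R/(R + V))
q(-7)*(o(-4, -5)/(-20)) + U(-3, 0) = ((⅕)*(-7))*((((-4)² + 2*(-5) - 5*(-4))/(-5 - 4))/(-20)) + 3 = -7*(16 - 10 + 20)/(-9)*(-1)/(5*20) + 3 = -7*(-⅑*26)*(-1)/(5*20) + 3 = -(-182)*(-1)/(45*20) + 3 = -7/5*13/90 + 3 = -91/450 + 3 = 1259/450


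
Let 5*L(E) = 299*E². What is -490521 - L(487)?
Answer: -73366136/5 ≈ -1.4673e+7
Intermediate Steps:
L(E) = 299*E²/5 (L(E) = (299*E²)/5 = 299*E²/5)
-490521 - L(487) = -490521 - 299*487²/5 = -490521 - 299*237169/5 = -490521 - 1*70913531/5 = -490521 - 70913531/5 = -73366136/5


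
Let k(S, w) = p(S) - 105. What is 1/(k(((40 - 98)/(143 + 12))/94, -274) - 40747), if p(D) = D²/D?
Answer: -7285/297606849 ≈ -2.4479e-5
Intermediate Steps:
p(D) = D
k(S, w) = -105 + S (k(S, w) = S - 105 = -105 + S)
1/(k(((40 - 98)/(143 + 12))/94, -274) - 40747) = 1/((-105 + ((40 - 98)/(143 + 12))/94) - 40747) = 1/((-105 - 58/155*(1/94)) - 40747) = 1/((-105 - 58*1/155*(1/94)) - 40747) = 1/((-105 - 58/155*1/94) - 40747) = 1/((-105 - 29/7285) - 40747) = 1/(-764954/7285 - 40747) = 1/(-297606849/7285) = -7285/297606849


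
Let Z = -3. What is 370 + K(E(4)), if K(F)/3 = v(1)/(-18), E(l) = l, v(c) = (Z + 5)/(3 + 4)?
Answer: 7769/21 ≈ 369.95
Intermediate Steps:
v(c) = 2/7 (v(c) = (-3 + 5)/(3 + 4) = 2/7)
K(F) = -1/21 (K(F) = 3*((2/7)/(-18)) = 3*((2/7)*(-1/18)) = 3*(-1/63) = -1/21)
370 + K(E(4)) = 370 - 1/21 = 7769/21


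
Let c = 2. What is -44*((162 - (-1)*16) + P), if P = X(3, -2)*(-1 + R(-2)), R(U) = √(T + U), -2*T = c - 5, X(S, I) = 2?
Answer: -7744 - 44*I*√2 ≈ -7744.0 - 62.225*I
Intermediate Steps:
T = 3/2 (T = -(2 - 5)/2 = -½*(-3) = 3/2 ≈ 1.5000)
R(U) = √(3/2 + U)
P = -2 + I*√2 (P = 2*(-1 + √(6 + 4*(-2))/2) = 2*(-1 + √(6 - 8)/2) = 2*(-1 + √(-2)/2) = 2*(-1 + (I*√2)/2) = 2*(-1 + I*√2/2) = -2 + I*√2 ≈ -2.0 + 1.4142*I)
-44*((162 - (-1)*16) + P) = -44*((162 - (-1)*16) + (-2 + I*√2)) = -44*((162 - 1*(-16)) + (-2 + I*√2)) = -44*((162 + 16) + (-2 + I*√2)) = -44*(178 + (-2 + I*√2)) = -44*(176 + I*√2) = -7744 - 44*I*√2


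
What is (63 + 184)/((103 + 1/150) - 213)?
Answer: -37050/16499 ≈ -2.2456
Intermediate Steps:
(63 + 184)/((103 + 1/150) - 213) = 247/((103 + 1/150) - 213) = 247/(15451/150 - 213) = 247/(-16499/150) = 247*(-150/16499) = -37050/16499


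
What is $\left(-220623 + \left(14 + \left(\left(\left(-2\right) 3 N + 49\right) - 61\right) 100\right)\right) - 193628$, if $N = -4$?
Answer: $-413037$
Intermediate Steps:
$\left(-220623 + \left(14 + \left(\left(\left(-2\right) 3 N + 49\right) - 61\right) 100\right)\right) - 193628 = \left(-220623 + \left(14 + \left(\left(\left(-2\right) 3 \left(-4\right) + 49\right) - 61\right) 100\right)\right) - 193628 = \left(-220623 + \left(14 + \left(\left(\left(-6\right) \left(-4\right) + 49\right) - 61\right) 100\right)\right) - 193628 = \left(-220623 + \left(14 + \left(\left(24 + 49\right) - 61\right) 100\right)\right) - 193628 = \left(-220623 + \left(14 + \left(73 - 61\right) 100\right)\right) - 193628 = \left(-220623 + \left(14 + 12 \cdot 100\right)\right) - 193628 = \left(-220623 + \left(14 + 1200\right)\right) - 193628 = \left(-220623 + 1214\right) - 193628 = -219409 - 193628 = -413037$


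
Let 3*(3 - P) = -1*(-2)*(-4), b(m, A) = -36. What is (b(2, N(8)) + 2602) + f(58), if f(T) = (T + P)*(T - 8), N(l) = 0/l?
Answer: 17248/3 ≈ 5749.3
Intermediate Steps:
N(l) = 0
P = 17/3 (P = 3 - (-1*(-2))*(-4)/3 = 3 - 2*(-4)/3 = 3 - ⅓*(-8) = 3 + 8/3 = 17/3 ≈ 5.6667)
f(T) = (-8 + T)*(17/3 + T) (f(T) = (T + 17/3)*(T - 8) = (17/3 + T)*(-8 + T) = (-8 + T)*(17/3 + T))
(b(2, N(8)) + 2602) + f(58) = (-36 + 2602) + (-136/3 + 58² - 7/3*58) = 2566 + (-136/3 + 3364 - 406/3) = 2566 + 9550/3 = 17248/3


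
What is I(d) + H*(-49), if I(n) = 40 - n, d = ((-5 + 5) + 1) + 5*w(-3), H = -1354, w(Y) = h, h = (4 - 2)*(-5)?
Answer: 66435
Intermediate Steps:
h = -10 (h = 2*(-5) = -10)
w(Y) = -10
d = -49 (d = ((-5 + 5) + 1) + 5*(-10) = (0 + 1) - 50 = 1 - 50 = -49)
I(d) + H*(-49) = (40 - 1*(-49)) - 1354*(-49) = (40 + 49) + 66346 = 89 + 66346 = 66435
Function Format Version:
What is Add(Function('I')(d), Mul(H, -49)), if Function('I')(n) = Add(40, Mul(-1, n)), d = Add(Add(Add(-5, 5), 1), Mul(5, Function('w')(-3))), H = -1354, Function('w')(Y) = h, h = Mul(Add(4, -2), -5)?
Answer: 66435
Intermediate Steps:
h = -10 (h = Mul(2, -5) = -10)
Function('w')(Y) = -10
d = -49 (d = Add(Add(Add(-5, 5), 1), Mul(5, -10)) = Add(Add(0, 1), -50) = Add(1, -50) = -49)
Add(Function('I')(d), Mul(H, -49)) = Add(Add(40, Mul(-1, -49)), Mul(-1354, -49)) = Add(Add(40, 49), 66346) = Add(89, 66346) = 66435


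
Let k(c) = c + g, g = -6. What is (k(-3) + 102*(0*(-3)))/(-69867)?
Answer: 1/7763 ≈ 0.00012882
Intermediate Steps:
k(c) = -6 + c (k(c) = c - 6 = -6 + c)
(k(-3) + 102*(0*(-3)))/(-69867) = ((-6 - 3) + 102*(0*(-3)))/(-69867) = (-9 + 102*0)*(-1/69867) = (-9 + 0)*(-1/69867) = -9*(-1/69867) = 1/7763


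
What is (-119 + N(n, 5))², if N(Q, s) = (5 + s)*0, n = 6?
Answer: 14161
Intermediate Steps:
N(Q, s) = 0
(-119 + N(n, 5))² = (-119 + 0)² = (-119)² = 14161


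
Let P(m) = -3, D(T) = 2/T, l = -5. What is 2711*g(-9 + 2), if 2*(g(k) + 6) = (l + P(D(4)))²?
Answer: 70486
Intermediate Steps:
g(k) = 26 (g(k) = -6 + (-5 - 3)²/2 = -6 + (½)*(-8)² = -6 + (½)*64 = -6 + 32 = 26)
2711*g(-9 + 2) = 2711*26 = 70486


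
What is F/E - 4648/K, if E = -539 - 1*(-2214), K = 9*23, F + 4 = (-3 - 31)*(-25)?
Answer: -7610278/346725 ≈ -21.949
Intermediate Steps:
F = 846 (F = -4 + (-3 - 31)*(-25) = -4 - 34*(-25) = -4 + 850 = 846)
K = 207
E = 1675 (E = -539 + 2214 = 1675)
F/E - 4648/K = 846/1675 - 4648/207 = -7610278/346725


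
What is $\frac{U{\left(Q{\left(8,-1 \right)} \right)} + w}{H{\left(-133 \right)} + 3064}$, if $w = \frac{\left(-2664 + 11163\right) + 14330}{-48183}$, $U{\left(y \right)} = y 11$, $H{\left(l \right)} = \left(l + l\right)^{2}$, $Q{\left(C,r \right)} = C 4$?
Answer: $\frac{16937587}{3556869060} \approx 0.0047619$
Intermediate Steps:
$Q{\left(C,r \right)} = 4 C$
$H{\left(l \right)} = 4 l^{2}$ ($H{\left(l \right)} = \left(2 l\right)^{2} = 4 l^{2}$)
$U{\left(y \right)} = 11 y$
$w = - \frac{22829}{48183}$ ($w = \left(8499 + 14330\right) \left(- \frac{1}{48183}\right) = 22829 \left(- \frac{1}{48183}\right) = - \frac{22829}{48183} \approx -0.4738$)
$\frac{U{\left(Q{\left(8,-1 \right)} \right)} + w}{H{\left(-133 \right)} + 3064} = \frac{11 \cdot 4 \cdot 8 - \frac{22829}{48183}}{4 \left(-133\right)^{2} + 3064} = \frac{11 \cdot 32 - \frac{22829}{48183}}{4 \cdot 17689 + 3064} = \frac{352 - \frac{22829}{48183}}{70756 + 3064} = \frac{16937587}{48183 \cdot 73820} = \frac{16937587}{48183} \cdot \frac{1}{73820} = \frac{16937587}{3556869060}$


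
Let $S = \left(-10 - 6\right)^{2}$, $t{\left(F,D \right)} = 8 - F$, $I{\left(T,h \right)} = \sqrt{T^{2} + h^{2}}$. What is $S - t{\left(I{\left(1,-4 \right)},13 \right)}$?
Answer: $248 + \sqrt{17} \approx 252.12$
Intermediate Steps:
$S = 256$ ($S = \left(-16\right)^{2} = 256$)
$S - t{\left(I{\left(1,-4 \right)},13 \right)} = 256 - \left(8 - \sqrt{1^{2} + \left(-4\right)^{2}}\right) = 256 - \left(8 - \sqrt{1 + 16}\right) = 256 - \left(8 - \sqrt{17}\right) = 248 + \sqrt{17}$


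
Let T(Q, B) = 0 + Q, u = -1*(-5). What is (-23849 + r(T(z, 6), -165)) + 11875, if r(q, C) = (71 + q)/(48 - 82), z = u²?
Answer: -203606/17 ≈ -11977.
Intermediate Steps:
u = 5
z = 25 (z = 5² = 25)
T(Q, B) = Q
r(q, C) = -71/34 - q/34 (r(q, C) = (71 + q)/(-34) = (71 + q)*(-1/34) = -71/34 - q/34)
(-23849 + r(T(z, 6), -165)) + 11875 = (-23849 + (-71/34 - 1/34*25)) + 11875 = (-23849 + (-71/34 - 25/34)) + 11875 = (-23849 - 48/17) + 11875 = -405481/17 + 11875 = -203606/17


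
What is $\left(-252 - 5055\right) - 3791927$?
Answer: $-3797234$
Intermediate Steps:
$\left(-252 - 5055\right) - 3791927 = -5307 - 3791927 = -3797234$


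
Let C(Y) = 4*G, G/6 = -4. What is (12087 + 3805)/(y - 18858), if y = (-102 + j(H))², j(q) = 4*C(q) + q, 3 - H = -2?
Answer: 15892/212503 ≈ 0.074785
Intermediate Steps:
G = -24 (G = 6*(-4) = -24)
H = 5 (H = 3 - 1*(-2) = 3 + 2 = 5)
C(Y) = -96 (C(Y) = 4*(-24) = -96)
j(q) = -384 + q (j(q) = 4*(-96) + q = -384 + q)
y = 231361 (y = (-102 + (-384 + 5))² = (-102 - 379)² = (-481)² = 231361)
(12087 + 3805)/(y - 18858) = (12087 + 3805)/(231361 - 18858) = 15892/212503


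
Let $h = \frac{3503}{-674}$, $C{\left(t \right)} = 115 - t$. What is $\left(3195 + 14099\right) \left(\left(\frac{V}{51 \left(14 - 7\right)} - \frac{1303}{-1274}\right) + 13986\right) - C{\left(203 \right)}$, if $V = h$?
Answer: $\frac{2648255918662204}{10948119} \approx 2.4189 \cdot 10^{8}$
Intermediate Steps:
$h = - \frac{3503}{674}$ ($h = 3503 \left(- \frac{1}{674}\right) = - \frac{3503}{674} \approx -5.1973$)
$V = - \frac{3503}{674} \approx -5.1973$
$\left(3195 + 14099\right) \left(\left(\frac{V}{51 \left(14 - 7\right)} - \frac{1303}{-1274}\right) + 13986\right) - C{\left(203 \right)} = \left(3195 + 14099\right) \left(\left(- \frac{3503}{674 \cdot 51 \left(14 - 7\right)} - \frac{1303}{-1274}\right) + 13986\right) - \left(115 - 203\right) = 17294 \left(\left(- \frac{3503}{674 \cdot 51 \cdot 7} - - \frac{1303}{1274}\right) + 13986\right) - \left(115 - 203\right) = 17294 \left(\left(- \frac{3503}{674 \cdot 357} + \frac{1303}{1274}\right) + 13986\right) - -88 = 17294 \left(\left(\left(- \frac{3503}{674}\right) \frac{1}{357} + \frac{1303}{1274}\right) + 13986\right) + 88 = 17294 \left(\left(- \frac{3503}{240618} + \frac{1303}{1274}\right) + 13986\right) + 88 = 17294 \left(\frac{11037944}{10948119} + 13986\right) + 88 = 17294 \cdot \frac{153131430278}{10948119} + 88 = \frac{2648254955227732}{10948119} + 88 = \frac{2648255918662204}{10948119}$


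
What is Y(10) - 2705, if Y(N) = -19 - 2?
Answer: -2726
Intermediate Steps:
Y(N) = -21
Y(10) - 2705 = -21 - 2705 = -2726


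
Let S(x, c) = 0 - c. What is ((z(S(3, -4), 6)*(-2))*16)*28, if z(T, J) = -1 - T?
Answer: 4480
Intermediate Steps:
S(x, c) = -c
((z(S(3, -4), 6)*(-2))*16)*28 = (((-1 - (-1)*(-4))*(-2))*16)*28 = (((-1 - 1*4)*(-2))*16)*28 = (((-1 - 4)*(-2))*16)*28 = (-5*(-2)*16)*28 = (10*16)*28 = 160*28 = 4480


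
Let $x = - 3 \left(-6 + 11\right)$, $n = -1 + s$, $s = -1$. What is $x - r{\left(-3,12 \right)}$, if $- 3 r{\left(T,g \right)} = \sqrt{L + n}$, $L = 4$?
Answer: $-15 + \frac{\sqrt{2}}{3} \approx -14.529$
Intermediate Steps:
$n = -2$ ($n = -1 - 1 = -2$)
$r{\left(T,g \right)} = - \frac{\sqrt{2}}{3}$ ($r{\left(T,g \right)} = - \frac{\sqrt{4 - 2}}{3} = - \frac{\sqrt{2}}{3}$)
$x = -15$ ($x = \left(-3\right) 5 = -15$)
$x - r{\left(-3,12 \right)} = -15 - - \frac{\sqrt{2}}{3} = -15 + \frac{\sqrt{2}}{3}$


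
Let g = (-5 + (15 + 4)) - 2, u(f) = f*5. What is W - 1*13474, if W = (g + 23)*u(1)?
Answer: -13299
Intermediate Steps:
u(f) = 5*f
g = 12 (g = (-5 + 19) - 2 = 14 - 2 = 12)
W = 175 (W = (12 + 23)*(5*1) = 35*5 = 175)
W - 1*13474 = 175 - 1*13474 = 175 - 13474 = -13299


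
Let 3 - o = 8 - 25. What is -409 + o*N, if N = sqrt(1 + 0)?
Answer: -389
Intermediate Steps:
N = 1 (N = sqrt(1) = 1)
o = 20 (o = 3 - (8 - 25) = 3 - 1*(-17) = 3 + 17 = 20)
-409 + o*N = -409 + 20*1 = -409 + 20 = -389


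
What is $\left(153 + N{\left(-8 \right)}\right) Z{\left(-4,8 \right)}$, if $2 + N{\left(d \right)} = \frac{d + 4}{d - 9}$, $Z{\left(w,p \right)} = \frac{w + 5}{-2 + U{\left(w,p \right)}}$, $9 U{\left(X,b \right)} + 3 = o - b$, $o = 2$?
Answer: $- \frac{857}{17} \approx -50.412$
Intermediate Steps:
$U{\left(X,b \right)} = - \frac{1}{9} - \frac{b}{9}$ ($U{\left(X,b \right)} = - \frac{1}{3} + \frac{2 - b}{9} = - \frac{1}{3} - \left(- \frac{2}{9} + \frac{b}{9}\right) = - \frac{1}{9} - \frac{b}{9}$)
$Z{\left(w,p \right)} = \frac{5 + w}{- \frac{19}{9} - \frac{p}{9}}$ ($Z{\left(w,p \right)} = \frac{w + 5}{-2 - \left(\frac{1}{9} + \frac{p}{9}\right)} = \frac{5 + w}{- \frac{19}{9} - \frac{p}{9}}$)
$N{\left(d \right)} = -2 + \frac{4 + d}{-9 + d}$ ($N{\left(d \right)} = -2 + \frac{d + 4}{d - 9} = -2 + \frac{4 + d}{-9 + d}$)
$\left(153 + N{\left(-8 \right)}\right) Z{\left(-4,8 \right)} = \left(153 + \frac{22 - -8}{-9 - 8}\right) \frac{9 \left(-5 - -4\right)}{19 + 8} = \left(153 + \frac{22 + 8}{-17}\right) \frac{9 \left(-5 + 4\right)}{27} = \left(153 - \frac{30}{17}\right) 9 \cdot \frac{1}{27} \left(-1\right) = \left(153 - \frac{30}{17}\right) \left(- \frac{1}{3}\right) = \frac{2571}{17} \left(- \frac{1}{3}\right) = - \frac{857}{17}$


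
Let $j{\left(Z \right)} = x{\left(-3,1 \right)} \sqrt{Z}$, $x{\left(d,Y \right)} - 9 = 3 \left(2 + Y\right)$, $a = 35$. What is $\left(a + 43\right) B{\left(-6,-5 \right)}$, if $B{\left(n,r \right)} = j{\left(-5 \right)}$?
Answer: $1404 i \sqrt{5} \approx 3139.4 i$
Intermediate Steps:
$x{\left(d,Y \right)} = 15 + 3 Y$ ($x{\left(d,Y \right)} = 9 + 3 \left(2 + Y\right) = 9 + \left(6 + 3 Y\right) = 15 + 3 Y$)
$j{\left(Z \right)} = 18 \sqrt{Z}$ ($j{\left(Z \right)} = \left(15 + 3 \cdot 1\right) \sqrt{Z} = \left(15 + 3\right) \sqrt{Z} = 18 \sqrt{Z}$)
$B{\left(n,r \right)} = 18 i \sqrt{5}$ ($B{\left(n,r \right)} = 18 \sqrt{-5} = 18 i \sqrt{5}$)
$\left(a + 43\right) B{\left(-6,-5 \right)} = \left(35 + 43\right) 18 i \sqrt{5} = 78 \cdot 18 i \sqrt{5} = 1404 i \sqrt{5}$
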